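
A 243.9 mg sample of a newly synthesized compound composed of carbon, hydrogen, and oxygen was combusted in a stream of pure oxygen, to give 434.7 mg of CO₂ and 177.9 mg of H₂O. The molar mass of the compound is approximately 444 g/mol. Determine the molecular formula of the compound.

mol C = 0.4347 g CO₂ ÷ 44.009 g/mol = 0.0098775 mol
mol H = 2 × 0.1779 g H₂O ÷ 18.015 g/mol = 0.019750 mol
mass O = 0.2439 − (0.11864 + 0.019908) = 0.10535 g → mol O = 0.10535 ÷ 15.999 = 0.0065850 mol
Divide by the smallest (0.0065850 mol): C 1.500, H 2.999, O 1.000
Multiplying each by 2 gives whole numbers: C 3.00, H 6.00, O 2.00
Empirical formula: C3H6O2
Empirical-formula mass = 74.08 g/mol; 444 ÷ 74.08 ≈ 6, so the molecular formula is C18H36O12.

C18H36O12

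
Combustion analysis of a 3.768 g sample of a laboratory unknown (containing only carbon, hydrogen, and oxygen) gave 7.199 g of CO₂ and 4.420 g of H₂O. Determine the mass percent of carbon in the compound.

52.14%

mol C = 7.199 g CO₂ ÷ 44.009 g/mol = 0.16358 mol
mol H = 2 × 4.420 g H₂O ÷ 18.015 g/mol = 0.49070 mol
mass O = 3.768 − (1.9648 + 0.49463) = 1.3086 g → mol O = 1.3086 ÷ 15.999 = 0.081793 mol
mass % C = 1.9648 g ÷ 3.768 g × 100%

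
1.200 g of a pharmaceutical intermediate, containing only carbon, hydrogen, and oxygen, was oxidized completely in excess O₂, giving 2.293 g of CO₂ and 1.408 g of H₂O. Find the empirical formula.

mol C = 2.293 g CO₂ ÷ 44.009 g/mol = 0.052103 mol
mol H = 2 × 1.408 g H₂O ÷ 18.015 g/mol = 0.15631 mol
mass O = 1.200 − (0.62581 + 0.15756) = 0.41663 g → mol O = 0.41663 ÷ 15.999 = 0.026041 mol
Divide by the smallest (0.026041 mol): C 2.001, H 6.003, O 1.000

C2H6O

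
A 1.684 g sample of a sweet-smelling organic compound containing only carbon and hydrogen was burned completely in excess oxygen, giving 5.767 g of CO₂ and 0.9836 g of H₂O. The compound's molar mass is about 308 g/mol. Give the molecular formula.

C24H20

mol C = 5.767 g CO₂ ÷ 44.009 g/mol = 0.13104 mol
mol H = 2 × 0.9836 g H₂O ÷ 18.015 g/mol = 0.10920 mol
Divide by the smallest (0.10920 mol): C 1.200, H 1.000
Multiplying each by 5 gives whole numbers: C 6.00, H 5.00
Empirical formula: C6H5
Empirical-formula mass = 77.11 g/mol; 308 ÷ 77.11 ≈ 4, so the molecular formula is C24H20.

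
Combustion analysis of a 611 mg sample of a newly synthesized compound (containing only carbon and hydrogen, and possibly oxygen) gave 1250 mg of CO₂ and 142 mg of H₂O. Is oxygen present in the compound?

yes

mol C = 1.25 g CO₂ ÷ 44.009 g/mol = 0.02840 mol
mol H = 2 × 0.142 g H₂O ÷ 18.015 g/mol = 0.01576 mol
C and H account for only 0.3570 g of the 0.611 g sample; the remaining 0.2540 g must be oxygen.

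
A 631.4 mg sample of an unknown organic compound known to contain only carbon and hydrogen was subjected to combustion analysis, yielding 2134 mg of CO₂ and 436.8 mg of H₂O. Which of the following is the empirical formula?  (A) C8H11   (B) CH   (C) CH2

mol C = 2.134 g CO₂ ÷ 44.009 g/mol = 0.048490 mol
mol H = 2 × 0.4368 g H₂O ÷ 18.015 g/mol = 0.048493 mol
Divide by the smallest (0.048490 mol): C 1.000, H 1.000

(B) CH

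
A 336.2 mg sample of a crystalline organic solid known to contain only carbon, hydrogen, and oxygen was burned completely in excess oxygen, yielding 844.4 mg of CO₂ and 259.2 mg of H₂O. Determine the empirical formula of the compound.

mol C = 0.8444 g CO₂ ÷ 44.009 g/mol = 0.019187 mol
mol H = 2 × 0.2592 g H₂O ÷ 18.015 g/mol = 0.028776 mol
mass O = 0.3362 − (0.23045 + 0.029006) = 0.076739 g → mol O = 0.076739 ÷ 15.999 = 0.0047965 mol
Divide by the smallest (0.0047965 mol): C 4.000, H 5.999, O 1.000

C4H6O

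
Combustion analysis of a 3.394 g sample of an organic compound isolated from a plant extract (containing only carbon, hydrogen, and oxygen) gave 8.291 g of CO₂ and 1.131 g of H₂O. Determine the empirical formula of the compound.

C3H2O

mol C = 8.291 g CO₂ ÷ 44.009 g/mol = 0.18839 mol
mol H = 2 × 1.131 g H₂O ÷ 18.015 g/mol = 0.12556 mol
mass O = 3.394 − (2.2628 + 0.12657) = 1.0046 g → mol O = 1.0046 ÷ 15.999 = 0.062794 mol
Divide by the smallest (0.062794 mol): C 3.000, H 2.000, O 1.000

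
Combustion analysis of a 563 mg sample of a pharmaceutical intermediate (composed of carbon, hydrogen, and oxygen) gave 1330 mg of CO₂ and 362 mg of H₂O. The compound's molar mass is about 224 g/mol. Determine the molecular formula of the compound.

C12H16O4

mol C = 1.33 g CO₂ ÷ 44.009 g/mol = 0.03022 mol
mol H = 2 × 0.362 g H₂O ÷ 18.015 g/mol = 0.04019 mol
mass O = 0.563 − (0.3630 + 0.04051) = 0.1595 g → mol O = 0.1595 ÷ 15.999 = 0.009970 mol
Divide by the smallest (0.009970 mol): C 3.031, H 4.031, O 1.000
Empirical formula: C3H4O
Empirical-formula mass = 56.06 g/mol; 224 ÷ 56.06 ≈ 4, so the molecular formula is C12H16O4.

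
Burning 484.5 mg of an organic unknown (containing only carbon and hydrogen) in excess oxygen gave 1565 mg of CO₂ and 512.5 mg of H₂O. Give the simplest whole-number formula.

mol C = 1.565 g CO₂ ÷ 44.009 g/mol = 0.035561 mol
mol H = 2 × 0.5125 g H₂O ÷ 18.015 g/mol = 0.056897 mol
Divide by the smallest (0.035561 mol): C 1.000, H 1.600
Multiplying each by 5 gives whole numbers: C 5.00, H 8.00

C5H8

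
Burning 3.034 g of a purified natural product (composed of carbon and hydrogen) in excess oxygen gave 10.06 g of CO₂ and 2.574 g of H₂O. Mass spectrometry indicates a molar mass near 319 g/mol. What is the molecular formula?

mol C = 10.06 g CO₂ ÷ 44.009 g/mol = 0.22859 mol
mol H = 2 × 2.574 g H₂O ÷ 18.015 g/mol = 0.28576 mol
Divide by the smallest (0.22859 mol): C 1.000, H 1.250
Multiplying each by 4 gives whole numbers: C 4.00, H 5.00
Empirical formula: C4H5
Empirical-formula mass = 53.08 g/mol; 319 ÷ 53.08 ≈ 6, so the molecular formula is C24H30.

C24H30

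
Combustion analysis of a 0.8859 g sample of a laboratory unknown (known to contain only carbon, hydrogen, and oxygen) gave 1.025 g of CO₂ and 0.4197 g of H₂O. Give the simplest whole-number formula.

mol C = 1.025 g CO₂ ÷ 44.009 g/mol = 0.023291 mol
mol H = 2 × 0.4197 g H₂O ÷ 18.015 g/mol = 0.046595 mol
mass O = 0.8859 − (0.27974 + 0.046967) = 0.55919 g → mol O = 0.55919 ÷ 15.999 = 0.034951 mol
Divide by the smallest (0.023291 mol): C 1.000, H 2.001, O 1.501
Multiplying each by 2 gives whole numbers: C 2.00, H 4.00, O 3.00

C2H4O3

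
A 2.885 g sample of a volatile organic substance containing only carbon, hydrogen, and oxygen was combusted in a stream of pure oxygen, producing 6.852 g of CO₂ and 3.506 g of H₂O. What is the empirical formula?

C4H10O

mol C = 6.852 g CO₂ ÷ 44.009 g/mol = 0.15570 mol
mol H = 2 × 3.506 g H₂O ÷ 18.015 g/mol = 0.38923 mol
mass O = 2.885 − (1.8701 + 0.39235) = 0.62260 g → mol O = 0.62260 ÷ 15.999 = 0.038915 mol
Divide by the smallest (0.038915 mol): C 4.001, H 10.002, O 1.000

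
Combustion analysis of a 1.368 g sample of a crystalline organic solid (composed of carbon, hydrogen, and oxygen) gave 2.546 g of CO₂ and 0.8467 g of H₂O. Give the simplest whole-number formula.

mol C = 2.546 g CO₂ ÷ 44.009 g/mol = 0.057852 mol
mol H = 2 × 0.8467 g H₂O ÷ 18.015 g/mol = 0.093999 mol
mass O = 1.368 − (0.69486 + 0.094751) = 0.57839 g → mol O = 0.57839 ÷ 15.999 = 0.036152 mol
Divide by the smallest (0.036152 mol): C 1.600, H 2.600, O 1.000
Multiplying each by 5 gives whole numbers: C 8.00, H 13.00, O 5.00

C8H13O5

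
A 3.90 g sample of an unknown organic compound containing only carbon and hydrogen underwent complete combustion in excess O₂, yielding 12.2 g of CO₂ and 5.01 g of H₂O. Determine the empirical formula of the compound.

mol C = 12.2 g CO₂ ÷ 44.009 g/mol = 0.2772 mol
mol H = 2 × 5.01 g H₂O ÷ 18.015 g/mol = 0.5562 mol
Divide by the smallest (0.2772 mol): C 1.000, H 2.006

CH2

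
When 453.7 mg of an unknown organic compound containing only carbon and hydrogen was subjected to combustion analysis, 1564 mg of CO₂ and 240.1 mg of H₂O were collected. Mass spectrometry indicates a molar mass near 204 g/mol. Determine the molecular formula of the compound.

mol C = 1.564 g CO₂ ÷ 44.009 g/mol = 0.035538 mol
mol H = 2 × 0.2401 g H₂O ÷ 18.015 g/mol = 0.026656 mol
Divide by the smallest (0.026656 mol): C 1.333, H 1.000
Multiplying each by 3 gives whole numbers: C 4.00, H 3.00
Empirical formula: C4H3
Empirical-formula mass = 51.07 g/mol; 204 ÷ 51.07 ≈ 4, so the molecular formula is C16H12.

C16H12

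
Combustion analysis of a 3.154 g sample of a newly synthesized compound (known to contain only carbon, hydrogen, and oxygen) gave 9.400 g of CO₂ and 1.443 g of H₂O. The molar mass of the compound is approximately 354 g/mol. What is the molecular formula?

mol C = 9.400 g CO₂ ÷ 44.009 g/mol = 0.21359 mol
mol H = 2 × 1.443 g H₂O ÷ 18.015 g/mol = 0.16020 mol
mass O = 3.154 − (2.5655 + 0.16148) = 0.42706 g → mol O = 0.42706 ÷ 15.999 = 0.026693 mol
Divide by the smallest (0.026693 mol): C 8.002, H 6.002, O 1.000
Empirical formula: C8H6O
Empirical-formula mass = 118.13 g/mol; 354 ÷ 118.13 ≈ 3, so the molecular formula is C24H18O3.

C24H18O3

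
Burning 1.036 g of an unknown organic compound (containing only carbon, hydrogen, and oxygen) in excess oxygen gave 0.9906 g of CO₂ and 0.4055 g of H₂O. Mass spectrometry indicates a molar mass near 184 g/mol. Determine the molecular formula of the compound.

mol C = 0.9906 g CO₂ ÷ 44.009 g/mol = 0.022509 mol
mol H = 2 × 0.4055 g H₂O ÷ 18.015 g/mol = 0.045018 mol
mass O = 1.036 − (0.27036 + 0.045378) = 0.72027 g → mol O = 0.72027 ÷ 15.999 = 0.045019 mol
Divide by the smallest (0.022509 mol): C 1.000, H 2.000, O 2.000
Empirical formula: CH2O2
Empirical-formula mass = 46.02 g/mol; 184 ÷ 46.02 ≈ 4, so the molecular formula is C4H8O8.

C4H8O8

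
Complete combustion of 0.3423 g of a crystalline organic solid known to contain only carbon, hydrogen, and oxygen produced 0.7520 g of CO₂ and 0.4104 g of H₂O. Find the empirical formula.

mol C = 0.7520 g CO₂ ÷ 44.009 g/mol = 0.017087 mol
mol H = 2 × 0.4104 g H₂O ÷ 18.015 g/mol = 0.045562 mol
mass O = 0.3423 − (0.20524 + 0.045927) = 0.091137 g → mol O = 0.091137 ÷ 15.999 = 0.0056964 mol
Divide by the smallest (0.0056964 mol): C 3.000, H 7.998, O 1.000

C3H8O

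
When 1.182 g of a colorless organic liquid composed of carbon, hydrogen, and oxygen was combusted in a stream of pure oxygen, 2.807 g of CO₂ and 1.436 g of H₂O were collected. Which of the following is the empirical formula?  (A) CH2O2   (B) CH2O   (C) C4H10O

mol C = 2.807 g CO₂ ÷ 44.009 g/mol = 0.063782 mol
mol H = 2 × 1.436 g H₂O ÷ 18.015 g/mol = 0.15942 mol
mass O = 1.182 − (0.76609 + 0.16070) = 0.25521 g → mol O = 0.25521 ÷ 15.999 = 0.015952 mol
Divide by the smallest (0.015952 mol): C 3.998, H 9.994, O 1.000

(C) C4H10O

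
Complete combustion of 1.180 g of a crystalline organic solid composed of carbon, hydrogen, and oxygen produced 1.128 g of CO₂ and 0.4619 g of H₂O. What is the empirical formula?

CH2O2

mol C = 1.128 g CO₂ ÷ 44.009 g/mol = 0.025631 mol
mol H = 2 × 0.4619 g H₂O ÷ 18.015 g/mol = 0.051279 mol
mass O = 1.180 − (0.30786 + 0.051690) = 0.82045 g → mol O = 0.82045 ÷ 15.999 = 0.051282 mol
Divide by the smallest (0.025631 mol): C 1.000, H 2.001, O 2.001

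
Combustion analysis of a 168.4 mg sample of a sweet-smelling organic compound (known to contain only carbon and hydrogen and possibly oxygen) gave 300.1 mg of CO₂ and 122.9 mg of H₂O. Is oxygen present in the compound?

mol C = 0.3001 g CO₂ ÷ 44.009 g/mol = 0.0068191 mol
mol H = 2 × 0.1229 g H₂O ÷ 18.015 g/mol = 0.013644 mol
C and H account for only 0.095657 g of the 0.1684 g sample; the remaining 0.072743 g must be oxygen.

yes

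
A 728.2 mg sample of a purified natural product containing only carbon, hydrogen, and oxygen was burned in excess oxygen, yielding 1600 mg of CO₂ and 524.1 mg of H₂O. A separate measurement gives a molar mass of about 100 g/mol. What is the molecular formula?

C5H8O2

mol C = 1.600 g CO₂ ÷ 44.009 g/mol = 0.036356 mol
mol H = 2 × 0.5241 g H₂O ÷ 18.015 g/mol = 0.058185 mol
mass O = 0.7282 − (0.43667 + 0.058650) = 0.23288 g → mol O = 0.23288 ÷ 15.999 = 0.014556 mol
Divide by the smallest (0.014556 mol): C 2.498, H 3.997, O 1.000
Multiplying each by 2 gives whole numbers: C 5.00, H 7.99, O 2.00
Empirical formula: C5H8O2
Empirical-formula mass = 100.12 g/mol; 100 ÷ 100.12 ≈ 1, so the molecular formula is C5H8O2.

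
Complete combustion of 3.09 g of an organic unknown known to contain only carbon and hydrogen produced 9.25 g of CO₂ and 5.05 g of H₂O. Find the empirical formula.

mol C = 9.25 g CO₂ ÷ 44.009 g/mol = 0.2102 mol
mol H = 2 × 5.05 g H₂O ÷ 18.015 g/mol = 0.5606 mol
Divide by the smallest (0.2102 mol): C 1.000, H 2.667
Multiplying each by 3 gives whole numbers: C 3.00, H 8.00

C3H8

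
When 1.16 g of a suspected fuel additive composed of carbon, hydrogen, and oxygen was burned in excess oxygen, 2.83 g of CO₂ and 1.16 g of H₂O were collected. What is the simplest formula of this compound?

C4H8O

mol C = 2.83 g CO₂ ÷ 44.009 g/mol = 0.06431 mol
mol H = 2 × 1.16 g H₂O ÷ 18.015 g/mol = 0.1288 mol
mass O = 1.16 − (0.7724 + 0.1298) = 0.2578 g → mol O = 0.2578 ÷ 15.999 = 0.01611 mol
Divide by the smallest (0.01611 mol): C 3.990, H 7.992, O 1.000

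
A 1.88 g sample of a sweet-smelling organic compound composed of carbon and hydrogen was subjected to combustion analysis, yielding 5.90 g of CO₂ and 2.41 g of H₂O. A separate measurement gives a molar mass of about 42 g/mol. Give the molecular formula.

C3H6

mol C = 5.90 g CO₂ ÷ 44.009 g/mol = 0.1341 mol
mol H = 2 × 2.41 g H₂O ÷ 18.015 g/mol = 0.2676 mol
Divide by the smallest (0.1341 mol): C 1.000, H 1.996
Empirical formula: CH2
Empirical-formula mass = 14.03 g/mol; 42 ÷ 14.03 ≈ 3, so the molecular formula is C3H6.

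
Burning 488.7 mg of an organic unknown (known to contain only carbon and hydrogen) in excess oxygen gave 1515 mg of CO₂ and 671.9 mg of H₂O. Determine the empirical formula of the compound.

mol C = 1.515 g CO₂ ÷ 44.009 g/mol = 0.034425 mol
mol H = 2 × 0.6719 g H₂O ÷ 18.015 g/mol = 0.074593 mol
Divide by the smallest (0.034425 mol): C 1.000, H 2.167
Multiplying each by 6 gives whole numbers: C 6.00, H 13.00

C6H13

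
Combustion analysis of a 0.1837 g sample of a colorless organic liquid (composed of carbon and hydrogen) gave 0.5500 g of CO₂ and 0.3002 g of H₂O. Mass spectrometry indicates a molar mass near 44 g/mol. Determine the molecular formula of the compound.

C3H8

mol C = 0.5500 g CO₂ ÷ 44.009 g/mol = 0.012497 mol
mol H = 2 × 0.3002 g H₂O ÷ 18.015 g/mol = 0.033328 mol
Divide by the smallest (0.012497 mol): C 1.000, H 2.667
Multiplying each by 3 gives whole numbers: C 3.00, H 8.00
Empirical formula: C3H8
Empirical-formula mass = 44.10 g/mol; 44 ÷ 44.10 ≈ 1, so the molecular formula is C3H8.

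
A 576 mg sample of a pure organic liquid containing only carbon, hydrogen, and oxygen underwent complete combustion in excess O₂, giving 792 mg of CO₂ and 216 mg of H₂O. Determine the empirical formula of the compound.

mol C = 0.792 g CO₂ ÷ 44.009 g/mol = 0.01800 mol
mol H = 2 × 0.216 g H₂O ÷ 18.015 g/mol = 0.02398 mol
mass O = 0.576 − (0.2162 + 0.02417) = 0.3357 g → mol O = 0.3357 ÷ 15.999 = 0.02098 mol
Divide by the smallest (0.01800 mol): C 1.000, H 1.332, O 1.166
Multiplying each by 6 gives whole numbers: C 6.00, H 7.99, O 7.00

C6H8O7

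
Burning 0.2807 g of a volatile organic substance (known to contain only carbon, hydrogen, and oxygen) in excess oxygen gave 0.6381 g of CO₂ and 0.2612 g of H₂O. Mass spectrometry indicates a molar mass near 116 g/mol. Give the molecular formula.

C6H12O2

mol C = 0.6381 g CO₂ ÷ 44.009 g/mol = 0.014499 mol
mol H = 2 × 0.2612 g H₂O ÷ 18.015 g/mol = 0.028998 mol
mass O = 0.2807 − (0.17415 + 0.029230) = 0.077319 g → mol O = 0.077319 ÷ 15.999 = 0.0048327 mol
Divide by the smallest (0.0048327 mol): C 3.000, H 6.000, O 1.000
Empirical formula: C3H6O
Empirical-formula mass = 58.08 g/mol; 116 ÷ 58.08 ≈ 2, so the molecular formula is C6H12O2.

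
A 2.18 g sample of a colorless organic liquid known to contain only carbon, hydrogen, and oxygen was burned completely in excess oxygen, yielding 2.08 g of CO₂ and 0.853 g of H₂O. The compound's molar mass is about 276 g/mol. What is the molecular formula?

C6H12O12

mol C = 2.08 g CO₂ ÷ 44.009 g/mol = 0.04726 mol
mol H = 2 × 0.853 g H₂O ÷ 18.015 g/mol = 0.09470 mol
mass O = 2.18 − (0.5677 + 0.09546) = 1.517 g → mol O = 1.517 ÷ 15.999 = 0.09481 mol
Divide by the smallest (0.04726 mol): C 1.000, H 2.004, O 2.006
Empirical formula: CH2O2
Empirical-formula mass = 46.02 g/mol; 276 ÷ 46.02 ≈ 6, so the molecular formula is C6H12O12.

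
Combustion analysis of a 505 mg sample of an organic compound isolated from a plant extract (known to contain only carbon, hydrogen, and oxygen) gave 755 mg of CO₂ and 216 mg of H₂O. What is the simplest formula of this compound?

mol C = 0.755 g CO₂ ÷ 44.009 g/mol = 0.01716 mol
mol H = 2 × 0.216 g H₂O ÷ 18.015 g/mol = 0.02398 mol
mass O = 0.505 − (0.2061 + 0.02417) = 0.2748 g → mol O = 0.2748 ÷ 15.999 = 0.01717 mol
Divide by the smallest (0.01716 mol): C 1.000, H 1.398, O 1.001
Multiplying each by 5 gives whole numbers: C 5.00, H 6.99, O 5.01

C5H7O5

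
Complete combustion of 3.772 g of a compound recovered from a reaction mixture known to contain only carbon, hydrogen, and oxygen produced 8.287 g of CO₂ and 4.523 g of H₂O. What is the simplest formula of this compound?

mol C = 8.287 g CO₂ ÷ 44.009 g/mol = 0.18830 mol
mol H = 2 × 4.523 g H₂O ÷ 18.015 g/mol = 0.50214 mol
mass O = 3.772 − (2.2617 + 0.50615) = 1.0041 g → mol O = 1.0041 ÷ 15.999 = 0.062763 mol
Divide by the smallest (0.062763 mol): C 3.000, H 8.001, O 1.000

C3H8O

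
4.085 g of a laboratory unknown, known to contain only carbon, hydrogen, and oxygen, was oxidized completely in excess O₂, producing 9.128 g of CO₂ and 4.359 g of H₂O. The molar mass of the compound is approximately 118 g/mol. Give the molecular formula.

mol C = 9.128 g CO₂ ÷ 44.009 g/mol = 0.20741 mol
mol H = 2 × 4.359 g H₂O ÷ 18.015 g/mol = 0.48393 mol
mass O = 4.085 − (2.4912 + 0.48780) = 1.1060 g → mol O = 1.1060 ÷ 15.999 = 0.069128 mol
Divide by the smallest (0.069128 mol): C 3.000, H 7.001, O 1.000
Empirical formula: C3H7O
Empirical-formula mass = 59.09 g/mol; 118 ÷ 59.09 ≈ 2, so the molecular formula is C6H14O2.

C6H14O2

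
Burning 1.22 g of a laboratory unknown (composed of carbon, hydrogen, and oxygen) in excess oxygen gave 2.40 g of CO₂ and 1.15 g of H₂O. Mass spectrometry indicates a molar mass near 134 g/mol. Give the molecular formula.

C6H14O3

mol C = 2.40 g CO₂ ÷ 44.009 g/mol = 0.05453 mol
mol H = 2 × 1.15 g H₂O ÷ 18.015 g/mol = 0.1277 mol
mass O = 1.22 − (0.6550 + 0.1287) = 0.4363 g → mol O = 0.4363 ÷ 15.999 = 0.02727 mol
Divide by the smallest (0.02727 mol): C 2.000, H 4.682, O 1.000
Multiplying each by 3 gives whole numbers: C 6.00, H 14.05, O 3.00
Empirical formula: C6H14O3
Empirical-formula mass = 134.18 g/mol; 134 ÷ 134.18 ≈ 1, so the molecular formula is C6H14O3.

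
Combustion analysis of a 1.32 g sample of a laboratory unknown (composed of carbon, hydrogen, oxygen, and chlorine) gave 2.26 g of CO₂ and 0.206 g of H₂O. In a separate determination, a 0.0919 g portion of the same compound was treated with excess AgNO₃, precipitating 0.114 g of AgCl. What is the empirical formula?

C9H4Cl2O3

mol C = 2.26 g CO₂ ÷ 44.009 g/mol = 0.05135 mol
mol H = 2 × 0.206 g H₂O ÷ 18.015 g/mol = 0.02287 mol
From the AgCl data: mol Cl per gram of compound = (0.114 ÷ 143.318) ÷ 0.0919 = 0.008655 mol/g, so in the 1.32 g combustion sample mol Cl = 0.01143 mol
mass O = 1.32 − (0.6168 + 0.02305 + 0.4050) = 0.2751 g → mol O = 0.2751 ÷ 15.999 = 0.01720 mol
Divide by the smallest (0.01143 mol): C 4.495, H 2.002, Cl 1.000, O 1.505
Multiplying each by 2 gives whole numbers: C 8.99, H 4.00, Cl 2.00, O 3.01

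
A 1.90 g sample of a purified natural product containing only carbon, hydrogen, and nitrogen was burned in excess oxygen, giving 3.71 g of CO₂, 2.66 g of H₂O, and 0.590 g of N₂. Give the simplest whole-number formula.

C2H7N

mol C = 3.71 g CO₂ ÷ 44.009 g/mol = 0.08430 mol
mol H = 2 × 2.66 g H₂O ÷ 18.015 g/mol = 0.2953 mol
mol N = 2 × 0.590 g N₂ ÷ 28.014 g/mol = 0.04212 mol
Divide by the smallest (0.04212 mol): C 2.001, H 7.011, N 1.000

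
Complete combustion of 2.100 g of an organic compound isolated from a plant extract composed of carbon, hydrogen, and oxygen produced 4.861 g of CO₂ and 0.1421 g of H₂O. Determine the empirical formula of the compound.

mol C = 4.861 g CO₂ ÷ 44.009 g/mol = 0.11045 mol
mol H = 2 × 0.1421 g H₂O ÷ 18.015 g/mol = 0.015776 mol
mass O = 2.100 − (1.3267 + 0.015902) = 0.75743 g → mol O = 0.75743 ÷ 15.999 = 0.047342 mol
Divide by the smallest (0.015776 mol): C 7.002, H 1.000, O 3.001

C7HO3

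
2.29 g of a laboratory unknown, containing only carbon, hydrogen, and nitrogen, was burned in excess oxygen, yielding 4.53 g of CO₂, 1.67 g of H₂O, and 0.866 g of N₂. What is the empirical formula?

mol C = 4.53 g CO₂ ÷ 44.009 g/mol = 0.1029 mol
mol H = 2 × 1.67 g H₂O ÷ 18.015 g/mol = 0.1854 mol
mol N = 2 × 0.866 g N₂ ÷ 28.014 g/mol = 0.06183 mol
Divide by the smallest (0.06183 mol): C 1.665, H 2.999, N 1.000
Multiplying each by 3 gives whole numbers: C 4.99, H 9.00, N 3.00

C5H9N3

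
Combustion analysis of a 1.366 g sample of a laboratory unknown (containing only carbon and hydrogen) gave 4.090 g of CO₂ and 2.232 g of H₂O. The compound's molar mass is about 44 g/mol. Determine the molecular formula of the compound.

C3H8

mol C = 4.090 g CO₂ ÷ 44.009 g/mol = 0.092936 mol
mol H = 2 × 2.232 g H₂O ÷ 18.015 g/mol = 0.24779 mol
Divide by the smallest (0.092936 mol): C 1.000, H 2.666
Multiplying each by 3 gives whole numbers: C 3.00, H 8.00
Empirical formula: C3H8
Empirical-formula mass = 44.10 g/mol; 44 ÷ 44.10 ≈ 1, so the molecular formula is C3H8.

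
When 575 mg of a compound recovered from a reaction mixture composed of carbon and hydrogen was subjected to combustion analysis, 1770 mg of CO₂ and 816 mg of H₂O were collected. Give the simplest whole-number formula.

mol C = 1.77 g CO₂ ÷ 44.009 g/mol = 0.04022 mol
mol H = 2 × 0.816 g H₂O ÷ 18.015 g/mol = 0.09059 mol
Divide by the smallest (0.04022 mol): C 1.000, H 2.252
Multiplying each by 4 gives whole numbers: C 4.00, H 9.01

C4H9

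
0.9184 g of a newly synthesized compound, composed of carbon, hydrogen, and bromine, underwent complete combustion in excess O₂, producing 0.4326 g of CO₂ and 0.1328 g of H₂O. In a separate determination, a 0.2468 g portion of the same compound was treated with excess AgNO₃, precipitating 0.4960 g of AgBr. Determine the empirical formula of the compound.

mol C = 0.4326 g CO₂ ÷ 44.009 g/mol = 0.0098298 mol
mol H = 2 × 0.1328 g H₂O ÷ 18.015 g/mol = 0.014743 mol
From the AgBr data: mol Br per gram of compound = (0.4960 ÷ 187.772) ÷ 0.2468 = 0.010703 mol/g, so in the 0.9184 g combustion sample mol Br = 0.0098296 mol
Divide by the smallest (0.0098296 mol): C 1.000, H 1.500, Br 1.000
Multiplying each by 2 gives whole numbers: C 2.00, H 3.00, Br 2.00

C2H3Br2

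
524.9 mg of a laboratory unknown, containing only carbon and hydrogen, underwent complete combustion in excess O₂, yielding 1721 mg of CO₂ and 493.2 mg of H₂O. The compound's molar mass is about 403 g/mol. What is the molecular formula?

mol C = 1.721 g CO₂ ÷ 44.009 g/mol = 0.039106 mol
mol H = 2 × 0.4932 g H₂O ÷ 18.015 g/mol = 0.054754 mol
Divide by the smallest (0.039106 mol): C 1.000, H 1.400
Multiplying each by 5 gives whole numbers: C 5.00, H 7.00
Empirical formula: C5H7
Empirical-formula mass = 67.11 g/mol; 403 ÷ 67.11 ≈ 6, so the molecular formula is C30H42.

C30H42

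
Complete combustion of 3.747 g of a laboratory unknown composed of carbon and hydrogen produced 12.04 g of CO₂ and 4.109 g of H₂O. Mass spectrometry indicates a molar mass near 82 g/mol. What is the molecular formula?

C6H10

mol C = 12.04 g CO₂ ÷ 44.009 g/mol = 0.27358 mol
mol H = 2 × 4.109 g H₂O ÷ 18.015 g/mol = 0.45618 mol
Divide by the smallest (0.27358 mol): C 1.000, H 1.667
Multiplying each by 3 gives whole numbers: C 3.00, H 5.00
Empirical formula: C3H5
Empirical-formula mass = 41.07 g/mol; 82 ÷ 41.07 ≈ 2, so the molecular formula is C6H10.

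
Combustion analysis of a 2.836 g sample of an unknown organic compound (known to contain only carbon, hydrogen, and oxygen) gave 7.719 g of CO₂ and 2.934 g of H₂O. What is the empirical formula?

mol C = 7.719 g CO₂ ÷ 44.009 g/mol = 0.17540 mol
mol H = 2 × 2.934 g H₂O ÷ 18.015 g/mol = 0.32573 mol
mass O = 2.836 − (2.1067 + 0.32833) = 0.40098 g → mol O = 0.40098 ÷ 15.999 = 0.025063 mol
Divide by the smallest (0.025063 mol): C 6.998, H 12.996, O 1.000

C7H13O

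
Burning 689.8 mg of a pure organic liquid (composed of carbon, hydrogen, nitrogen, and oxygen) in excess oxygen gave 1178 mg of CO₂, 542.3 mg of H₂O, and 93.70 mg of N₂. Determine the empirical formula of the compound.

mol C = 1.178 g CO₂ ÷ 44.009 g/mol = 0.026767 mol
mol H = 2 × 0.5423 g H₂O ÷ 18.015 g/mol = 0.060205 mol
mol N = 2 × 0.09370 g N₂ ÷ 28.014 g/mol = 0.0066895 mol
mass O = 0.6898 − (0.32150 + 0.060687 + 0.093700) = 0.21391 g → mol O = 0.21391 ÷ 15.999 = 0.013370 mol
Divide by the smallest (0.0066895 mol): C 4.001, H 9.000, N 1.000, O 1.999

C4H9NO2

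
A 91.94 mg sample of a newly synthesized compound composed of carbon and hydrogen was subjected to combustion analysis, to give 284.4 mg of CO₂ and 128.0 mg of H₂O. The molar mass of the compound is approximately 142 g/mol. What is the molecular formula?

C10H22

mol C = 0.2844 g CO₂ ÷ 44.009 g/mol = 0.0064623 mol
mol H = 2 × 0.1280 g H₂O ÷ 18.015 g/mol = 0.014210 mol
Divide by the smallest (0.0064623 mol): C 1.000, H 2.199
Multiplying each by 5 gives whole numbers: C 5.00, H 10.99
Empirical formula: C5H11
Empirical-formula mass = 71.14 g/mol; 142 ÷ 71.14 ≈ 2, so the molecular formula is C10H22.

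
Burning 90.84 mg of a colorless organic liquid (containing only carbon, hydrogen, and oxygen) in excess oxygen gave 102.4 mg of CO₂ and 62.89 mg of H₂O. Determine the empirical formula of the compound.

mol C = 0.1024 g CO₂ ÷ 44.009 g/mol = 0.0023268 mol
mol H = 2 × 0.06289 g H₂O ÷ 18.015 g/mol = 0.0069820 mol
mass O = 0.09084 − (0.027947 + 0.0070378) = 0.055855 g → mol O = 0.055855 ÷ 15.999 = 0.0034912 mol
Divide by the smallest (0.0023268 mol): C 1.000, H 3.001, O 1.500
Multiplying each by 2 gives whole numbers: C 2.00, H 6.00, O 3.00

C2H6O3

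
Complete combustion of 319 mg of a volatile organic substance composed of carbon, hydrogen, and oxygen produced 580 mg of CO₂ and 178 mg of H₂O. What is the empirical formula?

mol C = 0.580 g CO₂ ÷ 44.009 g/mol = 0.01318 mol
mol H = 2 × 0.178 g H₂O ÷ 18.015 g/mol = 0.01976 mol
mass O = 0.319 − (0.1583 + 0.01992) = 0.1408 g → mol O = 0.1408 ÷ 15.999 = 0.008800 mol
Divide by the smallest (0.008800 mol): C 1.498, H 2.246, O 1.000
Multiplying each by 4 gives whole numbers: C 5.99, H 8.98, O 4.00

C6H9O4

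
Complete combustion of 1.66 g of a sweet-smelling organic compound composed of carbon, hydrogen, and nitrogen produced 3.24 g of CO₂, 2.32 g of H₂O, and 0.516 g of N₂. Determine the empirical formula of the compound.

C2H7N

mol C = 3.24 g CO₂ ÷ 44.009 g/mol = 0.07362 mol
mol H = 2 × 2.32 g H₂O ÷ 18.015 g/mol = 0.2576 mol
mol N = 2 × 0.516 g N₂ ÷ 28.014 g/mol = 0.03684 mol
Divide by the smallest (0.03684 mol): C 1.998, H 6.992, N 1.000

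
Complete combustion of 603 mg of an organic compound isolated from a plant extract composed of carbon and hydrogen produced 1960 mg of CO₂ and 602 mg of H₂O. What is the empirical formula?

mol C = 1.96 g CO₂ ÷ 44.009 g/mol = 0.04454 mol
mol H = 2 × 0.602 g H₂O ÷ 18.015 g/mol = 0.06683 mol
Divide by the smallest (0.04454 mol): C 1.000, H 1.501
Multiplying each by 2 gives whole numbers: C 2.00, H 3.00

C2H3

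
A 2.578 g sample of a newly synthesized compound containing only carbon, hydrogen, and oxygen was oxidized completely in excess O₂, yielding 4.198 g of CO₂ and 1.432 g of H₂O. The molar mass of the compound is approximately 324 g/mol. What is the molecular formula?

mol C = 4.198 g CO₂ ÷ 44.009 g/mol = 0.095390 mol
mol H = 2 × 1.432 g H₂O ÷ 18.015 g/mol = 0.15898 mol
mass O = 2.578 − (1.1457 + 0.16025) = 1.2720 g → mol O = 1.2720 ÷ 15.999 = 0.079507 mol
Divide by the smallest (0.079507 mol): C 1.200, H 2.000, O 1.000
Multiplying each by 5 gives whole numbers: C 6.00, H 10.00, O 5.00
Empirical formula: C6H10O5
Empirical-formula mass = 162.14 g/mol; 324 ÷ 162.14 ≈ 2, so the molecular formula is C12H20O10.

C12H20O10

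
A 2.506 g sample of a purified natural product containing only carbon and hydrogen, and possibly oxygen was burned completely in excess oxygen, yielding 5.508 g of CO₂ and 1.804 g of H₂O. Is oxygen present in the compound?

mol C = 5.508 g CO₂ ÷ 44.009 g/mol = 0.12516 mol
mol H = 2 × 1.804 g H₂O ÷ 18.015 g/mol = 0.20028 mol
C and H account for only 1.7051 g of the 2.506 g sample; the remaining 0.80087 g must be oxygen.

yes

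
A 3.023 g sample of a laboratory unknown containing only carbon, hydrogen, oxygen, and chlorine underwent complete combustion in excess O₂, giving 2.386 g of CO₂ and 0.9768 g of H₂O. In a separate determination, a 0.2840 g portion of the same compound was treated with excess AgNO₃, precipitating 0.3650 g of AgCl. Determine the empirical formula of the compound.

mol C = 2.386 g CO₂ ÷ 44.009 g/mol = 0.054216 mol
mol H = 2 × 0.9768 g H₂O ÷ 18.015 g/mol = 0.10844 mol
From the AgCl data: mol Cl per gram of compound = (0.3650 ÷ 143.318) ÷ 0.2840 = 0.0089675 mol/g, so in the 3.023 g combustion sample mol Cl = 0.027109 mol
mass O = 3.023 − (0.65119 + 0.10931 + 0.96101) = 1.3015 g → mol O = 1.3015 ÷ 15.999 = 0.081348 mol
Divide by the smallest (0.027109 mol): C 2.000, H 4.000, Cl 1.000, O 3.001

C2H4ClO3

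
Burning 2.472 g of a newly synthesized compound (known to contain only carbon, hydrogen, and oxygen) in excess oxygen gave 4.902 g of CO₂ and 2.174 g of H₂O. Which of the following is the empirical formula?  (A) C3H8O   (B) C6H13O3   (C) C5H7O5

(B) C6H13O3

mol C = 4.902 g CO₂ ÷ 44.009 g/mol = 0.11139 mol
mol H = 2 × 2.174 g H₂O ÷ 18.015 g/mol = 0.24135 mol
mass O = 2.472 − (1.3379 + 0.24329) = 0.89085 g → mol O = 0.89085 ÷ 15.999 = 0.055682 mol
Divide by the smallest (0.055682 mol): C 2.000, H 4.335, O 1.000
Multiplying each by 3 gives whole numbers: C 6.00, H 13.00, O 3.00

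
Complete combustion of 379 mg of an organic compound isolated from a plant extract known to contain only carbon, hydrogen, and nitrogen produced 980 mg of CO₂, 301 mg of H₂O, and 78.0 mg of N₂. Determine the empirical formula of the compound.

mol C = 0.980 g CO₂ ÷ 44.009 g/mol = 0.02227 mol
mol H = 2 × 0.301 g H₂O ÷ 18.015 g/mol = 0.03342 mol
mol N = 2 × 0.0780 g N₂ ÷ 28.014 g/mol = 0.005569 mol
Divide by the smallest (0.005569 mol): C 3.999, H 6.001, N 1.000

C4H6N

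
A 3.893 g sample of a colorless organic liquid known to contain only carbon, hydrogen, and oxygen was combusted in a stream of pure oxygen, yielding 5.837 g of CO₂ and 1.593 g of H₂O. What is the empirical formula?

C3H4O3

mol C = 5.837 g CO₂ ÷ 44.009 g/mol = 0.13263 mol
mol H = 2 × 1.593 g H₂O ÷ 18.015 g/mol = 0.17685 mol
mass O = 3.893 − (1.5930 + 0.17827) = 2.1217 g → mol O = 2.1217 ÷ 15.999 = 0.13261 mol
Divide by the smallest (0.13261 mol): C 1.000, H 1.334, O 1.000
Multiplying each by 3 gives whole numbers: C 3.00, H 4.00, O 3.00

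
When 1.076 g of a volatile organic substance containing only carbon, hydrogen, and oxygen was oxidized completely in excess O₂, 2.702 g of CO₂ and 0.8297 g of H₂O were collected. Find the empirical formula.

mol C = 2.702 g CO₂ ÷ 44.009 g/mol = 0.061397 mol
mol H = 2 × 0.8297 g H₂O ÷ 18.015 g/mol = 0.092112 mol
mass O = 1.076 − (0.73743 + 0.092849) = 0.24572 g → mol O = 0.24572 ÷ 15.999 = 0.015358 mol
Divide by the smallest (0.015358 mol): C 3.998, H 5.998, O 1.000

C4H6O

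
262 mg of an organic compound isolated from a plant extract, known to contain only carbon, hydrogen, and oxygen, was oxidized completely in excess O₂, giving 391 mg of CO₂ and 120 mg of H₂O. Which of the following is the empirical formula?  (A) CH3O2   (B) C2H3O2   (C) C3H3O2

(B) C2H3O2

mol C = 0.391 g CO₂ ÷ 44.009 g/mol = 0.008885 mol
mol H = 2 × 0.120 g H₂O ÷ 18.015 g/mol = 0.01332 mol
mass O = 0.262 − (0.1067 + 0.01343) = 0.1419 g → mol O = 0.1419 ÷ 15.999 = 0.008867 mol
Divide by the smallest (0.008867 mol): C 1.002, H 1.502, O 1.000
Multiplying each by 2 gives whole numbers: C 2.00, H 3.00, O 2.00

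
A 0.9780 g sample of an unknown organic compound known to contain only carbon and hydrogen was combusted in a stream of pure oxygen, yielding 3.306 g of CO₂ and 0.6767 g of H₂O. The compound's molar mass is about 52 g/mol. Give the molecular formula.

C4H4

mol C = 3.306 g CO₂ ÷ 44.009 g/mol = 0.075121 mol
mol H = 2 × 0.6767 g H₂O ÷ 18.015 g/mol = 0.075126 mol
Divide by the smallest (0.075121 mol): C 1.000, H 1.000
Empirical formula: CH
Empirical-formula mass = 13.02 g/mol; 52 ÷ 13.02 ≈ 4, so the molecular formula is C4H4.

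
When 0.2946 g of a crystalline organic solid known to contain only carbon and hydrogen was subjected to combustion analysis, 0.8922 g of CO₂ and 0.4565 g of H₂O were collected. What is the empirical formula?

mol C = 0.8922 g CO₂ ÷ 44.009 g/mol = 0.020273 mol
mol H = 2 × 0.4565 g H₂O ÷ 18.015 g/mol = 0.050680 mol
Divide by the smallest (0.020273 mol): C 1.000, H 2.500
Multiplying each by 2 gives whole numbers: C 2.00, H 5.00

C2H5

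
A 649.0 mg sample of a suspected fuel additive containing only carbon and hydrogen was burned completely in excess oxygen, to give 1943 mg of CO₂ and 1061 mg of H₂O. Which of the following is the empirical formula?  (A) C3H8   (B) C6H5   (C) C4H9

(A) C3H8

mol C = 1.943 g CO₂ ÷ 44.009 g/mol = 0.044150 mol
mol H = 2 × 1.061 g H₂O ÷ 18.015 g/mol = 0.11779 mol
Divide by the smallest (0.044150 mol): C 1.000, H 2.668
Multiplying each by 3 gives whole numbers: C 3.00, H 8.00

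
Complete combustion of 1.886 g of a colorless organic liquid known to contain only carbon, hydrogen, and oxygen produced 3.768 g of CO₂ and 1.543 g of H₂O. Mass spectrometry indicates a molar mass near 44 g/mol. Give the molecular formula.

mol C = 3.768 g CO₂ ÷ 44.009 g/mol = 0.085619 mol
mol H = 2 × 1.543 g H₂O ÷ 18.015 g/mol = 0.17130 mol
mass O = 1.886 − (1.0284 + 0.17267) = 0.68496 g → mol O = 0.68496 ÷ 15.999 = 0.042813 mol
Divide by the smallest (0.042813 mol): C 2.000, H 4.001, O 1.000
Empirical formula: C2H4O
Empirical-formula mass = 44.05 g/mol; 44 ÷ 44.05 ≈ 1, so the molecular formula is C2H4O.

C2H4O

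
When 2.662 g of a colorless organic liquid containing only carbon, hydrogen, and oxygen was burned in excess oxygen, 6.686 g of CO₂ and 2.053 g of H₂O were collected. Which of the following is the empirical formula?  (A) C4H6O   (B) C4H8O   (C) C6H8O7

mol C = 6.686 g CO₂ ÷ 44.009 g/mol = 0.15192 mol
mol H = 2 × 2.053 g H₂O ÷ 18.015 g/mol = 0.22792 mol
mass O = 2.662 − (1.8248 + 0.22974) = 0.60750 g → mol O = 0.60750 ÷ 15.999 = 0.037971 mol
Divide by the smallest (0.037971 mol): C 4.001, H 6.002, O 1.000

(A) C4H6O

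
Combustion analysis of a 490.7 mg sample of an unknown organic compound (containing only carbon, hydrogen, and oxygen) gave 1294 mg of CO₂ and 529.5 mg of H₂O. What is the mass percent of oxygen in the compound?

mol C = 1.294 g CO₂ ÷ 44.009 g/mol = 0.029403 mol
mol H = 2 × 0.5295 g H₂O ÷ 18.015 g/mol = 0.058784 mol
mass O = 0.4907 − (0.35316 + 0.059255) = 0.078285 g → mol O = 0.078285 ÷ 15.999 = 0.0048931 mol
mass % O = 0.078285 g ÷ 0.4907 g × 100%

15.95%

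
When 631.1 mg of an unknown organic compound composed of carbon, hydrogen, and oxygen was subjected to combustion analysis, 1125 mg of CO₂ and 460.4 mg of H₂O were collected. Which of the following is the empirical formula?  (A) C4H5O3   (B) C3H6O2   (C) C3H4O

mol C = 1.125 g CO₂ ÷ 44.009 g/mol = 0.025563 mol
mol H = 2 × 0.4604 g H₂O ÷ 18.015 g/mol = 0.051113 mol
mass O = 0.6311 − (0.30704 + 0.051522) = 0.27254 g → mol O = 0.27254 ÷ 15.999 = 0.017035 mol
Divide by the smallest (0.017035 mol): C 1.501, H 3.000, O 1.000
Multiplying each by 2 gives whole numbers: C 3.00, H 6.00, O 2.00

(B) C3H6O2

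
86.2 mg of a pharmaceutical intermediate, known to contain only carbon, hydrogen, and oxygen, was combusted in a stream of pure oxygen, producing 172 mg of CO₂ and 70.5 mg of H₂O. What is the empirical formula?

mol C = 0.172 g CO₂ ÷ 44.009 g/mol = 0.003908 mol
mol H = 2 × 0.0705 g H₂O ÷ 18.015 g/mol = 0.007827 mol
mass O = 0.0862 − (0.04694 + 0.007889) = 0.03137 g → mol O = 0.03137 ÷ 15.999 = 0.001961 mol
Divide by the smallest (0.001961 mol): C 1.993, H 3.992, O 1.000

C2H4O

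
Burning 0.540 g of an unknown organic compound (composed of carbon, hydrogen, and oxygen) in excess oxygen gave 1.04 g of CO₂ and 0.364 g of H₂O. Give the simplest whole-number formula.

mol C = 1.04 g CO₂ ÷ 44.009 g/mol = 0.02363 mol
mol H = 2 × 0.364 g H₂O ÷ 18.015 g/mol = 0.04041 mol
mass O = 0.540 − (0.2838 + 0.04073) = 0.2154 g → mol O = 0.2154 ÷ 15.999 = 0.01347 mol
Divide by the smallest (0.01347 mol): C 1.755, H 3.001, O 1.000
Multiplying each by 4 gives whole numbers: C 7.02, H 12.00, O 4.00

C7H12O4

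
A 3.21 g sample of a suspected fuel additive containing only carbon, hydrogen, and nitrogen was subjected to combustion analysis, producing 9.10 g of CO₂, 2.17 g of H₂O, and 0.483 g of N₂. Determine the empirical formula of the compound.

C6H7N

mol C = 9.10 g CO₂ ÷ 44.009 g/mol = 0.2068 mol
mol H = 2 × 2.17 g H₂O ÷ 18.015 g/mol = 0.2409 mol
mol N = 2 × 0.483 g N₂ ÷ 28.014 g/mol = 0.03448 mol
Divide by the smallest (0.03448 mol): C 5.997, H 6.986, N 1.000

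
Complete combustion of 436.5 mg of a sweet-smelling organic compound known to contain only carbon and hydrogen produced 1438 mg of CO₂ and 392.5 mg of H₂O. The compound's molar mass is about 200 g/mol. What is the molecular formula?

C15H20

mol C = 1.438 g CO₂ ÷ 44.009 g/mol = 0.032675 mol
mol H = 2 × 0.3925 g H₂O ÷ 18.015 g/mol = 0.043575 mol
Divide by the smallest (0.032675 mol): C 1.000, H 1.334
Multiplying each by 3 gives whole numbers: C 3.00, H 4.00
Empirical formula: C3H4
Empirical-formula mass = 40.06 g/mol; 200 ÷ 40.06 ≈ 5, so the molecular formula is C15H20.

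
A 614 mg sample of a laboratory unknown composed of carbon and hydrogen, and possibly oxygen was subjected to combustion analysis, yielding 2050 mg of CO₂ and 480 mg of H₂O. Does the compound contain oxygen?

mol C = 2.05 g CO₂ ÷ 44.009 g/mol = 0.04658 mol
mol H = 2 × 0.480 g H₂O ÷ 18.015 g/mol = 0.05329 mol
C and H together account for 0.6132 g — essentially the entire 0.614 g sample — so the compound contains no oxygen.

no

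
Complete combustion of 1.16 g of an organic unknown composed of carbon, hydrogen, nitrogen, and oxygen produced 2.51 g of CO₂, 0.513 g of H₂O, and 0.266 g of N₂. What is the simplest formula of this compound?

mol C = 2.51 g CO₂ ÷ 44.009 g/mol = 0.05703 mol
mol H = 2 × 0.513 g H₂O ÷ 18.015 g/mol = 0.05695 mol
mol N = 2 × 0.266 g N₂ ÷ 28.014 g/mol = 0.01899 mol
mass O = 1.16 − (0.6850 + 0.05741 + 0.2660) = 0.1516 g → mol O = 0.1516 ÷ 15.999 = 0.009473 mol
Divide by the smallest (0.009473 mol): C 6.021, H 6.012, N 2.005, O 1.000

C6H6N2O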